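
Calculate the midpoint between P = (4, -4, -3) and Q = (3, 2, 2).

M = ((x₁+x₂)/2, (y₁+y₂)/2, (z₁+z₂)/2)
  = ((4 + 3)/2, (-4 + 2)/2, (-3 + 2)/2)
  = (7/2, -2/2, -1/2)
  = (3.5, -1, -0.5)

(3.5, -1, -0.5)


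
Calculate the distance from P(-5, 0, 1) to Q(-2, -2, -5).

d = √[(x₂-x₁)² + (y₂-y₁)² + (z₂-z₁)²]
  = √[3² + (-2)² + (-6)²]
  = √[9 + 4 + 36]
  = √49
  ≈ 7

7


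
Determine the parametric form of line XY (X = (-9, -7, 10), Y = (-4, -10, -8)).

Direction vector d = Y - X = (-4 + 9, -10 + 7, -8 - 10) = (5, -3, -18)
Parametric form r = X + t·d:
x = -9 + 5t, y = -7 - 3t, z = 10 - 18t

x = -9 + 5t, y = -7 - 3t, z = 10 - 18t


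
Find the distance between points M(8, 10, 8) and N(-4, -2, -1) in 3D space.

d = √[(x₂-x₁)² + (y₂-y₁)² + (z₂-z₁)²]
  = √[(-12)² + (-12)² + (-9)²]
  = √[144 + 144 + 81]
  = √369
  ≈ 19.21

19.21


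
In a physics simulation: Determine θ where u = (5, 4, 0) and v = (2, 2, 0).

u·v = 5·2 + 4·2 + 0·0 = 10 + 8 + 0 = 18
|u| = √(5² + 4² + 0²) = √41 ≈ 6.403
|v| = √(2² + 2² + 0²) = √8 ≈ 2.828
cos θ = (u·v)/(|u||v|) = 18/(6.403·2.828) ≈ 0.9939
θ = arccos(0.9939) ≈ 6.34°

6.34°


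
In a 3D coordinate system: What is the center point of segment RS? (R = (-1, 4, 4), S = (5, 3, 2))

M = ((x₁+x₂)/2, (y₁+y₂)/2, (z₁+z₂)/2)
  = ((-1 + 5)/2, (4 + 3)/2, (4 + 2)/2)
  = (4/2, 7/2, 6/2)
  = (2, 3.5, 3)

(2, 3.5, 3)


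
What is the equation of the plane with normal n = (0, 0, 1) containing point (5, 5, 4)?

The plane through P with normal n = (a, b, c) satisfies n·(r - P) = 0,
i.e. ax + by + cz = a·x₀ + b·y₀ + c·z₀.
d = 0·5 + 0·5 + 1·4
  = 0 + 0 + 4
  = 4
Equation: z = 4

z = 4


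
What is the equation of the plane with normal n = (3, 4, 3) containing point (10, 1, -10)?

The plane through P with normal n = (a, b, c) satisfies n·(r - P) = 0,
i.e. ax + by + cz = a·x₀ + b·y₀ + c·z₀.
d = 3·10 + 4·1 + 3·(-10)
  = 30 + 4 - 30
  = 4
Equation: 3x + 4y + 3z = 4

3x + 4y + 3z = 4


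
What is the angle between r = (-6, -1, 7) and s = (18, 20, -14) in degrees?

r·s = (-6)·18 + (-1)·20 + 7·(-14) = -108 - 20 - 98 = -226
|r| = √((-6)² + (-1)² + 7²) = √86 ≈ 9.274
|s| = √(18² + 20² + (-14)²) = √920 ≈ 30.33
cos θ = (r·s)/(|r||s|) = -226/(9.274·30.33) ≈ -0.8035
θ = arccos(-0.8035) ≈ 143.5°

143.5°


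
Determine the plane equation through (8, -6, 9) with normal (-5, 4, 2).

The plane through P with normal n = (a, b, c) satisfies n·(r - P) = 0,
i.e. ax + by + cz = a·x₀ + b·y₀ + c·z₀.
d = (-5)·8 + 4·(-6) + 2·9
  = -40 - 24 + 18
  = -46
Equation: -5x + 4y + 2z = -46

-5x + 4y + 2z = -46


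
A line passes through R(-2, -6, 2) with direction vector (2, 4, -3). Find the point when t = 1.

P(t) = R + t·d
  = (-2 + 2·1, -6 + 4·1, 2 + (-3)·1)
  = (-2 + 2, -6 + 4, 2 - 3)
  = (0, -2, -1)

(0, -2, -1)


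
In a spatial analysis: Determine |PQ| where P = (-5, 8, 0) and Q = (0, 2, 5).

d = √[(x₂-x₁)² + (y₂-y₁)² + (z₂-z₁)²]
  = √[5² + (-6)² + 5²]
  = √[25 + 36 + 25]
  = √86
  ≈ 9.274

9.274


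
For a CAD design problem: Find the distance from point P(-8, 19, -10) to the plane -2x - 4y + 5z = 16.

distance = |a·x₀ + b·y₀ + c·z₀ - d| / √(a² + b² + c²)
  = |(-2)·(-8) + (-4)·19 + 5·(-10) - 16| / √((-2)² + (-4)² + 5²)
  = |16 - 76 - 50 - 16| / √(4 + 16 + 25)
  = |-126| / √45
  = 126 / 6.708
  ≈ 18.78

18.78


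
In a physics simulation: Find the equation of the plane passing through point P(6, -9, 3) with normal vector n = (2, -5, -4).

The plane through P with normal n = (a, b, c) satisfies n·(r - P) = 0,
i.e. ax + by + cz = a·x₀ + b·y₀ + c·z₀.
d = 2·6 + (-5)·(-9) + (-4)·3
  = 12 + 45 - 12
  = 45
Equation: 2x - 5y - 4z = 45

2x - 5y - 4z = 45


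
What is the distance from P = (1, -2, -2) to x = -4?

distance = |a·x₀ + b·y₀ + c·z₀ - d| / √(a² + b² + c²)
  = |1·1 + 0·(-2) + 0·(-2) - (-4)| / √(1² + 0² + 0²)
  = |1 + 0 + 0 + 4| / √(1 + 0 + 0)
  = |5| / √1
  = 5 / 1
  ≈ 5

5


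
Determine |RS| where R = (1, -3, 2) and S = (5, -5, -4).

d = √[(x₂-x₁)² + (y₂-y₁)² + (z₂-z₁)²]
  = √[4² + (-2)² + (-6)²]
  = √[16 + 4 + 36]
  = √56
  ≈ 7.483

7.483


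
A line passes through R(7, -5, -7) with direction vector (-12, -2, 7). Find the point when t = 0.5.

P(t) = R + t·d
  = (7 + (-12)·0.5, -5 + (-2)·0.5, -7 + 7·0.5)
  = (7 - 6, -5 - 1, -7 + 3.5)
  = (1, -6, -3.5)

(1, -6, -3.5)


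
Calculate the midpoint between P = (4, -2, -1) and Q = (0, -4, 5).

M = ((x₁+x₂)/2, (y₁+y₂)/2, (z₁+z₂)/2)
  = ((4 + 0)/2, (-2 - 4)/2, (-1 + 5)/2)
  = (4/2, -6/2, 4/2)
  = (2, -3, 2)

(2, -3, 2)


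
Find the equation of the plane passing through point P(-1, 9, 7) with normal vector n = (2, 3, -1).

The plane through P with normal n = (a, b, c) satisfies n·(r - P) = 0,
i.e. ax + by + cz = a·x₀ + b·y₀ + c·z₀.
d = 2·(-1) + 3·9 + (-1)·7
  = -2 + 27 - 7
  = 18
Equation: 2x + 3y - z = 18

2x + 3y - z = 18


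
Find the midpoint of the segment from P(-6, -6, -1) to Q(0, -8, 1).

M = ((x₁+x₂)/2, (y₁+y₂)/2, (z₁+z₂)/2)
  = ((-6 + 0)/2, (-6 - 8)/2, (-1 + 1)/2)
  = (-6/2, -14/2, 0/2)
  = (-3, -7, 0)

(-3, -7, 0)


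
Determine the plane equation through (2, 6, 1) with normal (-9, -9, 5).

The plane through P with normal n = (a, b, c) satisfies n·(r - P) = 0,
i.e. ax + by + cz = a·x₀ + b·y₀ + c·z₀.
d = (-9)·2 + (-9)·6 + 5·1
  = -18 - 54 + 5
  = -67
Equation: -9x - 9y + 5z = -67

-9x - 9y + 5z = -67


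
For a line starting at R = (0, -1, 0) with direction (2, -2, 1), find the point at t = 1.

P(t) = R + t·d
  = (0 + 2·1, -1 + (-2)·1, 0 + 1·1)
  = (0 + 2, -1 - 2, 0 + 1)
  = (2, -3, 1)

(2, -3, 1)


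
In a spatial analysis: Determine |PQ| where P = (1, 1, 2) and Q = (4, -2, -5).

d = √[(x₂-x₁)² + (y₂-y₁)² + (z₂-z₁)²]
  = √[3² + (-3)² + (-7)²]
  = √[9 + 9 + 49]
  = √67
  ≈ 8.185

8.185


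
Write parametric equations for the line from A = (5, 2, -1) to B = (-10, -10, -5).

Direction vector d = B - A = (-10 - 5, -10 - 2, -5 + 1) = (-15, -12, -4)
Parametric form r = A + t·d:
x = 5 - 15t, y = 2 - 12t, z = -1 - 4t

x = 5 - 15t, y = 2 - 12t, z = -1 - 4t


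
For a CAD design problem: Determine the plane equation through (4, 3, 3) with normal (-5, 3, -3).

The plane through P with normal n = (a, b, c) satisfies n·(r - P) = 0,
i.e. ax + by + cz = a·x₀ + b·y₀ + c·z₀.
d = (-5)·4 + 3·3 + (-3)·3
  = -20 + 9 - 9
  = -20
Equation: -5x + 3y - 3z = -20

-5x + 3y - 3z = -20


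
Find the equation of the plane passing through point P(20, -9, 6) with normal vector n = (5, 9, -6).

The plane through P with normal n = (a, b, c) satisfies n·(r - P) = 0,
i.e. ax + by + cz = a·x₀ + b·y₀ + c·z₀.
d = 5·20 + 9·(-9) + (-6)·6
  = 100 - 81 - 36
  = -17
Equation: 5x + 9y - 6z = -17

5x + 9y - 6z = -17


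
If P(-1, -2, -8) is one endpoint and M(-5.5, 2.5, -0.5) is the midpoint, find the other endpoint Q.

Q = 2M - P
  = (2·(-5.5) - (-1), 2·2.5 - (-2), 2·(-0.5) - (-8))
  = (-11 + 1, 5 + 2, -1 + 8)
  = (-10, 7, 7)

(-10, 7, 7)


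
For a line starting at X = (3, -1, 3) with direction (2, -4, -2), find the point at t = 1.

P(t) = X + t·d
  = (3 + 2·1, -1 + (-4)·1, 3 + (-2)·1)
  = (3 + 2, -1 - 4, 3 - 2)
  = (5, -5, 1)

(5, -5, 1)


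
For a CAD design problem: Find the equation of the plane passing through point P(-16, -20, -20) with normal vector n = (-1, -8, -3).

The plane through P with normal n = (a, b, c) satisfies n·(r - P) = 0,
i.e. ax + by + cz = a·x₀ + b·y₀ + c·z₀.
d = (-1)·(-16) + (-8)·(-20) + (-3)·(-20)
  = 16 + 160 + 60
  = 236
Equation: -x - 8y - 3z = 236

-x - 8y - 3z = 236


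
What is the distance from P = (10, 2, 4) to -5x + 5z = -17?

distance = |a·x₀ + b·y₀ + c·z₀ - d| / √(a² + b² + c²)
  = |(-5)·10 + 0·2 + 5·4 - (-17)| / √((-5)² + 0² + 5²)
  = |-50 + 0 + 20 + 17| / √(25 + 0 + 25)
  = |-13| / √50
  = 13 / 7.071
  ≈ 1.838

1.838


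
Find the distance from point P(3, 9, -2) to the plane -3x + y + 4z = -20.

distance = |a·x₀ + b·y₀ + c·z₀ - d| / √(a² + b² + c²)
  = |(-3)·3 + 1·9 + 4·(-2) - (-20)| / √((-3)² + 1² + 4²)
  = |-9 + 9 - 8 + 20| / √(9 + 1 + 16)
  = |12| / √26
  = 12 / 5.099
  ≈ 2.353

2.353


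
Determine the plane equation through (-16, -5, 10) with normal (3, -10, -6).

The plane through P with normal n = (a, b, c) satisfies n·(r - P) = 0,
i.e. ax + by + cz = a·x₀ + b·y₀ + c·z₀.
d = 3·(-16) + (-10)·(-5) + (-6)·10
  = -48 + 50 - 60
  = -58
Equation: 3x - 10y - 6z = -58

3x - 10y - 6z = -58


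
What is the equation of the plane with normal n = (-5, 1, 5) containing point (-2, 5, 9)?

The plane through P with normal n = (a, b, c) satisfies n·(r - P) = 0,
i.e. ax + by + cz = a·x₀ + b·y₀ + c·z₀.
d = (-5)·(-2) + 1·5 + 5·9
  = 10 + 5 + 45
  = 60
Equation: -5x + y + 5z = 60

-5x + y + 5z = 60


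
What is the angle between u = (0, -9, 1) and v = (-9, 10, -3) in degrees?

u·v = 0·(-9) + (-9)·10 + 1·(-3) = 0 - 90 - 3 = -93
|u| = √(0² + (-9)² + 1²) = √82 ≈ 9.055
|v| = √((-9)² + 10² + (-3)²) = √190 ≈ 13.78
cos θ = (u·v)/(|u||v|) = -93/(9.055·13.78) ≈ -0.7451
θ = arccos(-0.7451) ≈ 138.2°

138.2°


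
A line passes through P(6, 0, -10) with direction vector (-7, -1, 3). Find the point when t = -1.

P(t) = P + t·d
  = (6 + (-7)·(-1), 0 + (-1)·(-1), -10 + 3·(-1))
  = (6 + 7, 0 + 1, -10 - 3)
  = (13, 1, -13)

(13, 1, -13)


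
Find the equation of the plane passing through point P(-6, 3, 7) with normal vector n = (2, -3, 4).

The plane through P with normal n = (a, b, c) satisfies n·(r - P) = 0,
i.e. ax + by + cz = a·x₀ + b·y₀ + c·z₀.
d = 2·(-6) + (-3)·3 + 4·7
  = -12 - 9 + 28
  = 7
Equation: 2x - 3y + 4z = 7

2x - 3y + 4z = 7


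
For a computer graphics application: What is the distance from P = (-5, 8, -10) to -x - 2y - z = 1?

distance = |a·x₀ + b·y₀ + c·z₀ - d| / √(a² + b² + c²)
  = |(-1)·(-5) + (-2)·8 + (-1)·(-10) - 1| / √((-1)² + (-2)² + (-1)²)
  = |5 - 16 + 10 - 1| / √(1 + 4 + 1)
  = |-2| / √6
  = 2 / 2.449
  ≈ 0.8165

0.8165


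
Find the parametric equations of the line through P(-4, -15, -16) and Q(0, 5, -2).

Direction vector d = Q - P = (0 + 4, 5 + 15, -2 + 16) = (4, 20, 14)
Parametric form r = P + t·d:
x = -4 + 4t, y = -15 + 20t, z = -16 + 14t

x = -4 + 4t, y = -15 + 20t, z = -16 + 14t


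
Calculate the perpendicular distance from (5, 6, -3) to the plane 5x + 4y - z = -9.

distance = |a·x₀ + b·y₀ + c·z₀ - d| / √(a² + b² + c²)
  = |5·5 + 4·6 + (-1)·(-3) - (-9)| / √(5² + 4² + (-1)²)
  = |25 + 24 + 3 + 9| / √(25 + 16 + 1)
  = |61| / √42
  = 61 / 6.481
  ≈ 9.413

9.413


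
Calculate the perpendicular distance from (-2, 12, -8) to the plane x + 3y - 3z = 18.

distance = |a·x₀ + b·y₀ + c·z₀ - d| / √(a² + b² + c²)
  = |1·(-2) + 3·12 + (-3)·(-8) - 18| / √(1² + 3² + (-3)²)
  = |-2 + 36 + 24 - 18| / √(1 + 9 + 9)
  = |40| / √19
  = 40 / 4.359
  ≈ 9.177

9.177


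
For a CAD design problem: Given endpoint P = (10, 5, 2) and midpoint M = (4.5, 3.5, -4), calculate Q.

Q = 2M - P
  = (2·4.5 - 10, 2·3.5 - 5, 2·(-4) - 2)
  = (9 - 10, 7 - 5, -8 - 2)
  = (-1, 2, -10)

(-1, 2, -10)


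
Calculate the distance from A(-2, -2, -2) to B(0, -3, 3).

d = √[(x₂-x₁)² + (y₂-y₁)² + (z₂-z₁)²]
  = √[2² + (-1)² + 5²]
  = √[4 + 1 + 25]
  = √30
  ≈ 5.477

5.477


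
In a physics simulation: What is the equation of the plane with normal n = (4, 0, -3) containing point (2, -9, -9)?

The plane through P with normal n = (a, b, c) satisfies n·(r - P) = 0,
i.e. ax + by + cz = a·x₀ + b·y₀ + c·z₀.
d = 4·2 + 0·(-9) + (-3)·(-9)
  = 8 + 0 + 27
  = 35
Equation: 4x - 3z = 35

4x - 3z = 35


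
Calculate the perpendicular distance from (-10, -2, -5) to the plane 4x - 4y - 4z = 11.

distance = |a·x₀ + b·y₀ + c·z₀ - d| / √(a² + b² + c²)
  = |4·(-10) + (-4)·(-2) + (-4)·(-5) - 11| / √(4² + (-4)² + (-4)²)
  = |-40 + 8 + 20 - 11| / √(16 + 16 + 16)
  = |-23| / √48
  = 23 / 6.928
  ≈ 3.32

3.32


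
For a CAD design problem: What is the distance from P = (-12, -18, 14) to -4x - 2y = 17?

distance = |a·x₀ + b·y₀ + c·z₀ - d| / √(a² + b² + c²)
  = |(-4)·(-12) + (-2)·(-18) + 0·14 - 17| / √((-4)² + (-2)² + 0²)
  = |48 + 36 + 0 - 17| / √(16 + 4 + 0)
  = |67| / √20
  = 67 / 4.472
  ≈ 14.98

14.98


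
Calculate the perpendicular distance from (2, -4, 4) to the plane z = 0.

distance = |a·x₀ + b·y₀ + c·z₀ - d| / √(a² + b² + c²)
  = |0·2 + 0·(-4) + 1·4 - 0| / √(0² + 0² + 1²)
  = |0 + 0 + 4 + 0| / √(0 + 0 + 1)
  = |4| / √1
  = 4 / 1
  ≈ 4

4


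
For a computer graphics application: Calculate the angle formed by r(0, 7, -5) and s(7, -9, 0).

r·s = 0·7 + 7·(-9) + (-5)·0 = 0 - 63 + 0 = -63
|r| = √(0² + 7² + (-5)²) = √74 ≈ 8.602
|s| = √(7² + (-9)² + 0²) = √130 ≈ 11.4
cos θ = (r·s)/(|r||s|) = -63/(8.602·11.4) ≈ -0.6423
θ = arccos(-0.6423) ≈ 130°

130°


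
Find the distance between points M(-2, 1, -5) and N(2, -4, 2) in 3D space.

d = √[(x₂-x₁)² + (y₂-y₁)² + (z₂-z₁)²]
  = √[4² + (-5)² + 7²]
  = √[16 + 25 + 49]
  = √90
  ≈ 9.487

9.487


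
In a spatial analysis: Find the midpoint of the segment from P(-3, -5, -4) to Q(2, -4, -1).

M = ((x₁+x₂)/2, (y₁+y₂)/2, (z₁+z₂)/2)
  = ((-3 + 2)/2, (-5 - 4)/2, (-4 - 1)/2)
  = (-1/2, -9/2, -5/2)
  = (-0.5, -4.5, -2.5)

(-0.5, -4.5, -2.5)


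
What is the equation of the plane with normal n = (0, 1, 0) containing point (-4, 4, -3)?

The plane through P with normal n = (a, b, c) satisfies n·(r - P) = 0,
i.e. ax + by + cz = a·x₀ + b·y₀ + c·z₀.
d = 0·(-4) + 1·4 + 0·(-3)
  = 0 + 4 + 0
  = 4
Equation: y = 4

y = 4


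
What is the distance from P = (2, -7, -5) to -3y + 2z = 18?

distance = |a·x₀ + b·y₀ + c·z₀ - d| / √(a² + b² + c²)
  = |0·2 + (-3)·(-7) + 2·(-5) - 18| / √(0² + (-3)² + 2²)
  = |0 + 21 - 10 - 18| / √(0 + 9 + 4)
  = |-7| / √13
  = 7 / 3.606
  ≈ 1.941

1.941


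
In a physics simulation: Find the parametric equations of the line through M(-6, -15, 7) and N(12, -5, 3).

Direction vector d = N - M = (12 + 6, -5 + 15, 3 - 7) = (18, 10, -4)
Parametric form r = M + t·d:
x = -6 + 18t, y = -15 + 10t, z = 7 - 4t

x = -6 + 18t, y = -15 + 10t, z = 7 - 4t


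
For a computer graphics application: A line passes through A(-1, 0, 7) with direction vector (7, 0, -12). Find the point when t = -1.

P(t) = A + t·d
  = (-1 + 7·(-1), 0 + 0·(-1), 7 + (-12)·(-1))
  = (-1 - 7, 0 + 0, 7 + 12)
  = (-8, 0, 19)

(-8, 0, 19)


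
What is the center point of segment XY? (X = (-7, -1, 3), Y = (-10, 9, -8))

M = ((x₁+x₂)/2, (y₁+y₂)/2, (z₁+z₂)/2)
  = ((-7 - 10)/2, (-1 + 9)/2, (3 - 8)/2)
  = (-17/2, 8/2, -5/2)
  = (-8.5, 4, -2.5)

(-8.5, 4, -2.5)


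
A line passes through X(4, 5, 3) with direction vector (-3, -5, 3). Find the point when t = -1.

P(t) = X + t·d
  = (4 + (-3)·(-1), 5 + (-5)·(-1), 3 + 3·(-1))
  = (4 + 3, 5 + 5, 3 - 3)
  = (7, 10, 0)

(7, 10, 0)


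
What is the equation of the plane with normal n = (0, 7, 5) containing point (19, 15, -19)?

The plane through P with normal n = (a, b, c) satisfies n·(r - P) = 0,
i.e. ax + by + cz = a·x₀ + b·y₀ + c·z₀.
d = 0·19 + 7·15 + 5·(-19)
  = 0 + 105 - 95
  = 10
Equation: 7y + 5z = 10

7y + 5z = 10


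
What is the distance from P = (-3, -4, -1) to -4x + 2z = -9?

distance = |a·x₀ + b·y₀ + c·z₀ - d| / √(a² + b² + c²)
  = |(-4)·(-3) + 0·(-4) + 2·(-1) - (-9)| / √((-4)² + 0² + 2²)
  = |12 + 0 - 2 + 9| / √(16 + 0 + 4)
  = |19| / √20
  = 19 / 4.472
  ≈ 4.249

4.249


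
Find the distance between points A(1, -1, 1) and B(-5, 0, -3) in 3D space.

d = √[(x₂-x₁)² + (y₂-y₁)² + (z₂-z₁)²]
  = √[(-6)² + 1² + (-4)²]
  = √[36 + 1 + 16]
  = √53
  ≈ 7.28

7.28


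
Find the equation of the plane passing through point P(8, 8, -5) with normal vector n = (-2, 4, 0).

The plane through P with normal n = (a, b, c) satisfies n·(r - P) = 0,
i.e. ax + by + cz = a·x₀ + b·y₀ + c·z₀.
d = (-2)·8 + 4·8 + 0·(-5)
  = -16 + 32 + 0
  = 16
Equation: -2x + 4y = 16

-2x + 4y = 16


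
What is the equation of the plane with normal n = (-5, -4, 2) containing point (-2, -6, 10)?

The plane through P with normal n = (a, b, c) satisfies n·(r - P) = 0,
i.e. ax + by + cz = a·x₀ + b·y₀ + c·z₀.
d = (-5)·(-2) + (-4)·(-6) + 2·10
  = 10 + 24 + 20
  = 54
Equation: -5x - 4y + 2z = 54

-5x - 4y + 2z = 54


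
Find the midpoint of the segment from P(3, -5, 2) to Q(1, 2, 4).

M = ((x₁+x₂)/2, (y₁+y₂)/2, (z₁+z₂)/2)
  = ((3 + 1)/2, (-5 + 2)/2, (2 + 4)/2)
  = (4/2, -3/2, 6/2)
  = (2, -1.5, 3)

(2, -1.5, 3)


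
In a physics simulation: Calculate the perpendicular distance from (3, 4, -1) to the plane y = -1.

distance = |a·x₀ + b·y₀ + c·z₀ - d| / √(a² + b² + c²)
  = |0·3 + 1·4 + 0·(-1) - (-1)| / √(0² + 1² + 0²)
  = |0 + 4 + 0 + 1| / √(0 + 1 + 0)
  = |5| / √1
  = 5 / 1
  ≈ 5

5


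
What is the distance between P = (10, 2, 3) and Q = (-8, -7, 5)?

d = √[(x₂-x₁)² + (y₂-y₁)² + (z₂-z₁)²]
  = √[(-18)² + (-9)² + 2²]
  = √[324 + 81 + 4]
  = √409
  ≈ 20.22

20.22


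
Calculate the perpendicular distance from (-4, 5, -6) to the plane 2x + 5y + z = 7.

distance = |a·x₀ + b·y₀ + c·z₀ - d| / √(a² + b² + c²)
  = |2·(-4) + 5·5 + 1·(-6) - 7| / √(2² + 5² + 1²)
  = |-8 + 25 - 6 - 7| / √(4 + 25 + 1)
  = |4| / √30
  = 4 / 5.477
  ≈ 0.7303

0.7303


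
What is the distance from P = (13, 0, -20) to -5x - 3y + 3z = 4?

distance = |a·x₀ + b·y₀ + c·z₀ - d| / √(a² + b² + c²)
  = |(-5)·13 + (-3)·0 + 3·(-20) - 4| / √((-5)² + (-3)² + 3²)
  = |-65 + 0 - 60 - 4| / √(25 + 9 + 9)
  = |-129| / √43
  = 129 / 6.557
  ≈ 19.67

19.67


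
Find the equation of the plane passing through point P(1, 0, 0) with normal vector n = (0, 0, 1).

The plane through P with normal n = (a, b, c) satisfies n·(r - P) = 0,
i.e. ax + by + cz = a·x₀ + b·y₀ + c·z₀.
d = 0·1 + 0·0 + 1·0
  = 0 + 0 + 0
  = 0
Equation: z = 0

z = 0


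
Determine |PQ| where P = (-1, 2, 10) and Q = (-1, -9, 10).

d = √[(x₂-x₁)² + (y₂-y₁)² + (z₂-z₁)²]
  = √[0² + (-11)² + 0²]
  = √[0 + 121 + 0]
  = √121
  ≈ 11

11


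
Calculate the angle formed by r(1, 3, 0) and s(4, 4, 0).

r·s = 1·4 + 3·4 + 0·0 = 4 + 12 + 0 = 16
|r| = √(1² + 3² + 0²) = √10 ≈ 3.162
|s| = √(4² + 4² + 0²) = √32 ≈ 5.657
cos θ = (r·s)/(|r||s|) = 16/(3.162·5.657) ≈ 0.8944
θ = arccos(0.8944) ≈ 26.57°

26.57°


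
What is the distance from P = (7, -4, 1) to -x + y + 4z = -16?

distance = |a·x₀ + b·y₀ + c·z₀ - d| / √(a² + b² + c²)
  = |(-1)·7 + 1·(-4) + 4·1 - (-16)| / √((-1)² + 1² + 4²)
  = |-7 - 4 + 4 + 16| / √(1 + 1 + 16)
  = |9| / √18
  = 9 / 4.243
  ≈ 2.121

2.121


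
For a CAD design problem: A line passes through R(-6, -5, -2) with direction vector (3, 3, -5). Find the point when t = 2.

P(t) = R + t·d
  = (-6 + 3·2, -5 + 3·2, -2 + (-5)·2)
  = (-6 + 6, -5 + 6, -2 - 10)
  = (0, 1, -12)

(0, 1, -12)


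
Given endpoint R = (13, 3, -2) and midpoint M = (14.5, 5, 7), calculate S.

S = 2M - R
  = (2·14.5 - 13, 2·5 - 3, 2·7 - (-2))
  = (29 - 13, 10 - 3, 14 + 2)
  = (16, 7, 16)

(16, 7, 16)


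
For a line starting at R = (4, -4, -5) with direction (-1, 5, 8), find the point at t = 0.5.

P(t) = R + t·d
  = (4 + (-1)·0.5, -4 + 5·0.5, -5 + 8·0.5)
  = (4 - 0.5, -4 + 2.5, -5 + 4)
  = (3.5, -1.5, -1)

(3.5, -1.5, -1)


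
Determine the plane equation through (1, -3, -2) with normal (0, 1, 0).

The plane through P with normal n = (a, b, c) satisfies n·(r - P) = 0,
i.e. ax + by + cz = a·x₀ + b·y₀ + c·z₀.
d = 0·1 + 1·(-3) + 0·(-2)
  = 0 - 3 + 0
  = -3
Equation: y = -3

y = -3


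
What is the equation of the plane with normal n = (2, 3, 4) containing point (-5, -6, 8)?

The plane through P with normal n = (a, b, c) satisfies n·(r - P) = 0,
i.e. ax + by + cz = a·x₀ + b·y₀ + c·z₀.
d = 2·(-5) + 3·(-6) + 4·8
  = -10 - 18 + 32
  = 4
Equation: 2x + 3y + 4z = 4

2x + 3y + 4z = 4


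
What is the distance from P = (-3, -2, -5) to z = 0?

distance = |a·x₀ + b·y₀ + c·z₀ - d| / √(a² + b² + c²)
  = |0·(-3) + 0·(-2) + 1·(-5) - 0| / √(0² + 0² + 1²)
  = |0 + 0 - 5 + 0| / √(0 + 0 + 1)
  = |-5| / √1
  = 5 / 1
  ≈ 5

5


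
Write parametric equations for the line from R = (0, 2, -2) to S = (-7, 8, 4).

Direction vector d = S - R = (-7 + 0, 8 - 2, 4 + 2) = (-7, 6, 6)
Parametric form r = R + t·d:
x = 0 - 7t, y = 2 + 6t, z = -2 + 6t

x = 0 - 7t, y = 2 + 6t, z = -2 + 6t


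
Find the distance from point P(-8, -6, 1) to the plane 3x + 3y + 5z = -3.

distance = |a·x₀ + b·y₀ + c·z₀ - d| / √(a² + b² + c²)
  = |3·(-8) + 3·(-6) + 5·1 - (-3)| / √(3² + 3² + 5²)
  = |-24 - 18 + 5 + 3| / √(9 + 9 + 25)
  = |-34| / √43
  = 34 / 6.557
  ≈ 5.185

5.185


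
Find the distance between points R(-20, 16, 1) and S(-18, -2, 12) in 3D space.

d = √[(x₂-x₁)² + (y₂-y₁)² + (z₂-z₁)²]
  = √[2² + (-18)² + 11²]
  = √[4 + 324 + 121]
  = √449
  ≈ 21.19

21.19


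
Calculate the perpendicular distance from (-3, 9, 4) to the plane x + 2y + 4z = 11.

distance = |a·x₀ + b·y₀ + c·z₀ - d| / √(a² + b² + c²)
  = |1·(-3) + 2·9 + 4·4 - 11| / √(1² + 2² + 4²)
  = |-3 + 18 + 16 - 11| / √(1 + 4 + 16)
  = |20| / √21
  = 20 / 4.583
  ≈ 4.364

4.364


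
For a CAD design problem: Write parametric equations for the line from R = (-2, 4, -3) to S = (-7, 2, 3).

Direction vector d = S - R = (-7 + 2, 2 - 4, 3 + 3) = (-5, -2, 6)
Parametric form r = R + t·d:
x = -2 - 5t, y = 4 - 2t, z = -3 + 6t

x = -2 - 5t, y = 4 - 2t, z = -3 + 6t


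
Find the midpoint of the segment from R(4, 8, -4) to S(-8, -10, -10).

M = ((x₁+x₂)/2, (y₁+y₂)/2, (z₁+z₂)/2)
  = ((4 - 8)/2, (8 - 10)/2, (-4 - 10)/2)
  = (-4/2, -2/2, -14/2)
  = (-2, -1, -7)

(-2, -1, -7)


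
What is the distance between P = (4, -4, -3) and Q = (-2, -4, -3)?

d = √[(x₂-x₁)² + (y₂-y₁)² + (z₂-z₁)²]
  = √[(-6)² + 0² + 0²]
  = √[36 + 0 + 0]
  = √36
  ≈ 6

6


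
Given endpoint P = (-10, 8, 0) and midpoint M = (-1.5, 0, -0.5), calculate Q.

Q = 2M - P
  = (2·(-1.5) - (-10), 2·0 - 8, 2·(-0.5) - 0)
  = (-3 + 10, 0 - 8, -1 + 0)
  = (7, -8, -1)

(7, -8, -1)


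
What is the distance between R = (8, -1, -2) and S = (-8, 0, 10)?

d = √[(x₂-x₁)² + (y₂-y₁)² + (z₂-z₁)²]
  = √[(-16)² + 1² + 12²]
  = √[256 + 1 + 144]
  = √401
  ≈ 20.02

20.02


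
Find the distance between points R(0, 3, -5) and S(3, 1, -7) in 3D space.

d = √[(x₂-x₁)² + (y₂-y₁)² + (z₂-z₁)²]
  = √[3² + (-2)² + (-2)²]
  = √[9 + 4 + 4]
  = √17
  ≈ 4.123

4.123


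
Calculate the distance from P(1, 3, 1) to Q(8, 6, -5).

d = √[(x₂-x₁)² + (y₂-y₁)² + (z₂-z₁)²]
  = √[7² + 3² + (-6)²]
  = √[49 + 9 + 36]
  = √94
  ≈ 9.695

9.695


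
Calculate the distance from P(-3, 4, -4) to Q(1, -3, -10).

d = √[(x₂-x₁)² + (y₂-y₁)² + (z₂-z₁)²]
  = √[4² + (-7)² + (-6)²]
  = √[16 + 49 + 36]
  = √101
  ≈ 10.05

10.05


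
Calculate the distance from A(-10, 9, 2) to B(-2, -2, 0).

d = √[(x₂-x₁)² + (y₂-y₁)² + (z₂-z₁)²]
  = √[8² + (-11)² + (-2)²]
  = √[64 + 121 + 4]
  = √189
  ≈ 13.75

13.75


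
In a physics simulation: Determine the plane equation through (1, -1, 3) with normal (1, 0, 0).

The plane through P with normal n = (a, b, c) satisfies n·(r - P) = 0,
i.e. ax + by + cz = a·x₀ + b·y₀ + c·z₀.
d = 1·1 + 0·(-1) + 0·3
  = 1 + 0 + 0
  = 1
Equation: x = 1

x = 1


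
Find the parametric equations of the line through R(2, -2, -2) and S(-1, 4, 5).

Direction vector d = S - R = (-1 - 2, 4 + 2, 5 + 2) = (-3, 6, 7)
Parametric form r = R + t·d:
x = 2 - 3t, y = -2 + 6t, z = -2 + 7t

x = 2 - 3t, y = -2 + 6t, z = -2 + 7t


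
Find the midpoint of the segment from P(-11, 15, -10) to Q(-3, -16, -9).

M = ((x₁+x₂)/2, (y₁+y₂)/2, (z₁+z₂)/2)
  = ((-11 - 3)/2, (15 - 16)/2, (-10 - 9)/2)
  = (-14/2, -1/2, -19/2)
  = (-7, -0.5, -9.5)

(-7, -0.5, -9.5)


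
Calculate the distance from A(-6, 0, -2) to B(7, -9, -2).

d = √[(x₂-x₁)² + (y₂-y₁)² + (z₂-z₁)²]
  = √[13² + (-9)² + 0²]
  = √[169 + 81 + 0]
  = √250
  ≈ 15.81

15.81


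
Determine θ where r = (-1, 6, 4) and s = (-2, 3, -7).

r·s = (-1)·(-2) + 6·3 + 4·(-7) = 2 + 18 - 28 = -8
|r| = √((-1)² + 6² + 4²) = √53 ≈ 7.28
|s| = √((-2)² + 3² + (-7)²) = √62 ≈ 7.874
cos θ = (r·s)/(|r||s|) = -8/(7.28·7.874) ≈ -0.1396
θ = arccos(-0.1396) ≈ 98.02°

98.02°


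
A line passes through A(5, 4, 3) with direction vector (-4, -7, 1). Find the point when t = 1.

P(t) = A + t·d
  = (5 + (-4)·1, 4 + (-7)·1, 3 + 1·1)
  = (5 - 4, 4 - 7, 3 + 1)
  = (1, -3, 4)

(1, -3, 4)


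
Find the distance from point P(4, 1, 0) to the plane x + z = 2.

distance = |a·x₀ + b·y₀ + c·z₀ - d| / √(a² + b² + c²)
  = |1·4 + 0·1 + 1·0 - 2| / √(1² + 0² + 1²)
  = |4 + 0 + 0 - 2| / √(1 + 0 + 1)
  = |2| / √2
  = 2 / 1.414
  ≈ 1.414

1.414


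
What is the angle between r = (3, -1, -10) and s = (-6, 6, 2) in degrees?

r·s = 3·(-6) + (-1)·6 + (-10)·2 = -18 - 6 - 20 = -44
|r| = √(3² + (-1)² + (-10)²) = √110 ≈ 10.49
|s| = √((-6)² + 6² + 2²) = √76 ≈ 8.718
cos θ = (r·s)/(|r||s|) = -44/(10.49·8.718) ≈ -0.4812
θ = arccos(-0.4812) ≈ 118.8°

118.8°


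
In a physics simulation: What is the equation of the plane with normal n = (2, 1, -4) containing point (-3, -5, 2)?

The plane through P with normal n = (a, b, c) satisfies n·(r - P) = 0,
i.e. ax + by + cz = a·x₀ + b·y₀ + c·z₀.
d = 2·(-3) + 1·(-5) + (-4)·2
  = -6 - 5 - 8
  = -19
Equation: 2x + y - 4z = -19

2x + y - 4z = -19


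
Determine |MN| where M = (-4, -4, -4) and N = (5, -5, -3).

d = √[(x₂-x₁)² + (y₂-y₁)² + (z₂-z₁)²]
  = √[9² + (-1)² + 1²]
  = √[81 + 1 + 1]
  = √83
  ≈ 9.11

9.11


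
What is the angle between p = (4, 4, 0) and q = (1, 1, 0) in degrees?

p·q = 4·1 + 4·1 + 0·0 = 4 + 4 + 0 = 8
|p| = √(4² + 4² + 0²) = √32 ≈ 5.657
|q| = √(1² + 1² + 0²) = √2 ≈ 1.414
cos θ = (p·q)/(|p||q|) = 8/(5.657·1.414) ≈ 1
θ = arccos(1) ≈ 0°

0°


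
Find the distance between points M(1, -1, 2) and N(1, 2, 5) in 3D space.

d = √[(x₂-x₁)² + (y₂-y₁)² + (z₂-z₁)²]
  = √[0² + 3² + 3²]
  = √[0 + 9 + 9]
  = √18
  ≈ 4.243

4.243


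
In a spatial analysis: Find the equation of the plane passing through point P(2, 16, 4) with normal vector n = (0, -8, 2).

The plane through P with normal n = (a, b, c) satisfies n·(r - P) = 0,
i.e. ax + by + cz = a·x₀ + b·y₀ + c·z₀.
d = 0·2 + (-8)·16 + 2·4
  = 0 - 128 + 8
  = -120
Equation: -8y + 2z = -120

-8y + 2z = -120


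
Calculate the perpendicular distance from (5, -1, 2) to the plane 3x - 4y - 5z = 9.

distance = |a·x₀ + b·y₀ + c·z₀ - d| / √(a² + b² + c²)
  = |3·5 + (-4)·(-1) + (-5)·2 - 9| / √(3² + (-4)² + (-5)²)
  = |15 + 4 - 10 - 9| / √(9 + 16 + 25)
  = |0| / √50
  = 0 / 7.071
  ≈ 0

0


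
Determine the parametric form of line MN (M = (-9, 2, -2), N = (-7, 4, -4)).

Direction vector d = N - M = (-7 + 9, 4 - 2, -4 + 2) = (2, 2, -2)
Parametric form r = M + t·d:
x = -9 + 2t, y = 2 + 2t, z = -2 - 2t

x = -9 + 2t, y = 2 + 2t, z = -2 - 2t


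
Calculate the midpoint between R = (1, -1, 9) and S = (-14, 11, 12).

M = ((x₁+x₂)/2, (y₁+y₂)/2, (z₁+z₂)/2)
  = ((1 - 14)/2, (-1 + 11)/2, (9 + 12)/2)
  = (-13/2, 10/2, 21/2)
  = (-6.5, 5, 10.5)

(-6.5, 5, 10.5)


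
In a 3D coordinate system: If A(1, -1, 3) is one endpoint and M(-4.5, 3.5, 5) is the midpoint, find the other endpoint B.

B = 2M - A
  = (2·(-4.5) - 1, 2·3.5 - (-1), 2·5 - 3)
  = (-9 - 1, 7 + 1, 10 - 3)
  = (-10, 8, 7)

(-10, 8, 7)


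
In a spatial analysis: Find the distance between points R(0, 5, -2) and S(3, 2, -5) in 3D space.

d = √[(x₂-x₁)² + (y₂-y₁)² + (z₂-z₁)²]
  = √[3² + (-3)² + (-3)²]
  = √[9 + 9 + 9]
  = √27
  ≈ 5.196

5.196


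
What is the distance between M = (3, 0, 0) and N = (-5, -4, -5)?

d = √[(x₂-x₁)² + (y₂-y₁)² + (z₂-z₁)²]
  = √[(-8)² + (-4)² + (-5)²]
  = √[64 + 16 + 25]
  = √105
  ≈ 10.25

10.25


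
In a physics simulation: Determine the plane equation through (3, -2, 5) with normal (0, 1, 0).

The plane through P with normal n = (a, b, c) satisfies n·(r - P) = 0,
i.e. ax + by + cz = a·x₀ + b·y₀ + c·z₀.
d = 0·3 + 1·(-2) + 0·5
  = 0 - 2 + 0
  = -2
Equation: y = -2

y = -2


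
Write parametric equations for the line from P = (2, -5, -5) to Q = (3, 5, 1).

Direction vector d = Q - P = (3 - 2, 5 + 5, 1 + 5) = (1, 10, 6)
Parametric form r = P + t·d:
x = 2 + t, y = -5 + 10t, z = -5 + 6t

x = 2 + t, y = -5 + 10t, z = -5 + 6t


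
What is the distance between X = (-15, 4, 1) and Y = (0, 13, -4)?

d = √[(x₂-x₁)² + (y₂-y₁)² + (z₂-z₁)²]
  = √[15² + 9² + (-5)²]
  = √[225 + 81 + 25]
  = √331
  ≈ 18.19

18.19


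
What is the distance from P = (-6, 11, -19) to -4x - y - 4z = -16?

distance = |a·x₀ + b·y₀ + c·z₀ - d| / √(a² + b² + c²)
  = |(-4)·(-6) + (-1)·11 + (-4)·(-19) - (-16)| / √((-4)² + (-1)² + (-4)²)
  = |24 - 11 + 76 + 16| / √(16 + 1 + 16)
  = |105| / √33
  = 105 / 5.745
  ≈ 18.28

18.28


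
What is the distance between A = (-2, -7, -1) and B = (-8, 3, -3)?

d = √[(x₂-x₁)² + (y₂-y₁)² + (z₂-z₁)²]
  = √[(-6)² + 10² + (-2)²]
  = √[36 + 100 + 4]
  = √140
  ≈ 11.83

11.83


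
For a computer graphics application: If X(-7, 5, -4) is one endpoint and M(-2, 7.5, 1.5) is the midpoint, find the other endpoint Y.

Y = 2M - X
  = (2·(-2) - (-7), 2·7.5 - 5, 2·1.5 - (-4))
  = (-4 + 7, 15 - 5, 3 + 4)
  = (3, 10, 7)

(3, 10, 7)


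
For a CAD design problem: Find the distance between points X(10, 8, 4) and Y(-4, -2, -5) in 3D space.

d = √[(x₂-x₁)² + (y₂-y₁)² + (z₂-z₁)²]
  = √[(-14)² + (-10)² + (-9)²]
  = √[196 + 100 + 81]
  = √377
  ≈ 19.42

19.42


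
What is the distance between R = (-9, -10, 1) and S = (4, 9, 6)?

d = √[(x₂-x₁)² + (y₂-y₁)² + (z₂-z₁)²]
  = √[13² + 19² + 5²]
  = √[169 + 361 + 25]
  = √555
  ≈ 23.56

23.56


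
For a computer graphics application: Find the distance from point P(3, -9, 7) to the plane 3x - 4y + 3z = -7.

distance = |a·x₀ + b·y₀ + c·z₀ - d| / √(a² + b² + c²)
  = |3·3 + (-4)·(-9) + 3·7 - (-7)| / √(3² + (-4)² + 3²)
  = |9 + 36 + 21 + 7| / √(9 + 16 + 9)
  = |73| / √34
  = 73 / 5.831
  ≈ 12.52

12.52


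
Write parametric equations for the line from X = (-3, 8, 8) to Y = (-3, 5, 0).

Direction vector d = Y - X = (-3 + 3, 5 - 8, 0 - 8) = (0, -3, -8)
Parametric form r = X + t·d:
x = -3, y = 8 - 3t, z = 8 - 8t

x = -3, y = 8 - 3t, z = 8 - 8t


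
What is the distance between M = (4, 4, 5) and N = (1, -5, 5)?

d = √[(x₂-x₁)² + (y₂-y₁)² + (z₂-z₁)²]
  = √[(-3)² + (-9)² + 0²]
  = √[9 + 81 + 0]
  = √90
  ≈ 9.487

9.487


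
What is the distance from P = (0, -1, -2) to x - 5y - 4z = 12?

distance = |a·x₀ + b·y₀ + c·z₀ - d| / √(a² + b² + c²)
  = |1·0 + (-5)·(-1) + (-4)·(-2) - 12| / √(1² + (-5)² + (-4)²)
  = |0 + 5 + 8 - 12| / √(1 + 25 + 16)
  = |1| / √42
  = 1 / 6.481
  ≈ 0.1543

0.1543


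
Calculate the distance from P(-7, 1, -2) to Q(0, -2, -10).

d = √[(x₂-x₁)² + (y₂-y₁)² + (z₂-z₁)²]
  = √[7² + (-3)² + (-8)²]
  = √[49 + 9 + 64]
  = √122
  ≈ 11.05

11.05


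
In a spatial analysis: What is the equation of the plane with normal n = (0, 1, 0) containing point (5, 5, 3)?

The plane through P with normal n = (a, b, c) satisfies n·(r - P) = 0,
i.e. ax + by + cz = a·x₀ + b·y₀ + c·z₀.
d = 0·5 + 1·5 + 0·3
  = 0 + 5 + 0
  = 5
Equation: y = 5

y = 5


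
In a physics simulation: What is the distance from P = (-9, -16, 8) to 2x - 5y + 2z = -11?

distance = |a·x₀ + b·y₀ + c·z₀ - d| / √(a² + b² + c²)
  = |2·(-9) + (-5)·(-16) + 2·8 - (-11)| / √(2² + (-5)² + 2²)
  = |-18 + 80 + 16 + 11| / √(4 + 25 + 4)
  = |89| / √33
  = 89 / 5.745
  ≈ 15.49

15.49


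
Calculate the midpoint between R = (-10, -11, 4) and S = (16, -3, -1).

M = ((x₁+x₂)/2, (y₁+y₂)/2, (z₁+z₂)/2)
  = ((-10 + 16)/2, (-11 - 3)/2, (4 - 1)/2)
  = (6/2, -14/2, 3/2)
  = (3, -7, 1.5)

(3, -7, 1.5)


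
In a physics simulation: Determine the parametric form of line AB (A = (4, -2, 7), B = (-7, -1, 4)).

Direction vector d = B - A = (-7 - 4, -1 + 2, 4 - 7) = (-11, 1, -3)
Parametric form r = A + t·d:
x = 4 - 11t, y = -2 + t, z = 7 - 3t

x = 4 - 11t, y = -2 + t, z = 7 - 3t


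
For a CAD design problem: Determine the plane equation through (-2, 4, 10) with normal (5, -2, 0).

The plane through P with normal n = (a, b, c) satisfies n·(r - P) = 0,
i.e. ax + by + cz = a·x₀ + b·y₀ + c·z₀.
d = 5·(-2) + (-2)·4 + 0·10
  = -10 - 8 + 0
  = -18
Equation: 5x - 2y = -18

5x - 2y = -18


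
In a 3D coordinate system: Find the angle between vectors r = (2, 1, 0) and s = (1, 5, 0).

r·s = 2·1 + 1·5 + 0·0 = 2 + 5 + 0 = 7
|r| = √(2² + 1² + 0²) = √5 ≈ 2.236
|s| = √(1² + 5² + 0²) = √26 ≈ 5.099
cos θ = (r·s)/(|r||s|) = 7/(2.236·5.099) ≈ 0.6139
θ = arccos(0.6139) ≈ 52.13°

52.13°


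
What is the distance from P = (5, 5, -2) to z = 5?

distance = |a·x₀ + b·y₀ + c·z₀ - d| / √(a² + b² + c²)
  = |0·5 + 0·5 + 1·(-2) - 5| / √(0² + 0² + 1²)
  = |0 + 0 - 2 - 5| / √(0 + 0 + 1)
  = |-7| / √1
  = 7 / 1
  ≈ 7

7


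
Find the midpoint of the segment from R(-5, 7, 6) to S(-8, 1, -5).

M = ((x₁+x₂)/2, (y₁+y₂)/2, (z₁+z₂)/2)
  = ((-5 - 8)/2, (7 + 1)/2, (6 - 5)/2)
  = (-13/2, 8/2, 1/2)
  = (-6.5, 4, 0.5)

(-6.5, 4, 0.5)


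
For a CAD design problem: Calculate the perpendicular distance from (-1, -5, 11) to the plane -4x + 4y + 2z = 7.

distance = |a·x₀ + b·y₀ + c·z₀ - d| / √(a² + b² + c²)
  = |(-4)·(-1) + 4·(-5) + 2·11 - 7| / √((-4)² + 4² + 2²)
  = |4 - 20 + 22 - 7| / √(16 + 16 + 4)
  = |-1| / √36
  = 1 / 6
  ≈ 0.1667

0.1667


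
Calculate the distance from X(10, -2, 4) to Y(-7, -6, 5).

d = √[(x₂-x₁)² + (y₂-y₁)² + (z₂-z₁)²]
  = √[(-17)² + (-4)² + 1²]
  = √[289 + 16 + 1]
  = √306
  ≈ 17.49

17.49


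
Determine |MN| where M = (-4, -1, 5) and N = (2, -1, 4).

d = √[(x₂-x₁)² + (y₂-y₁)² + (z₂-z₁)²]
  = √[6² + 0² + (-1)²]
  = √[36 + 0 + 1]
  = √37
  ≈ 6.083

6.083


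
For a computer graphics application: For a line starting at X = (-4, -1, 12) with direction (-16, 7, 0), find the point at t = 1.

P(t) = X + t·d
  = (-4 + (-16)·1, -1 + 7·1, 12 + 0·1)
  = (-4 - 16, -1 + 7, 12 + 0)
  = (-20, 6, 12)

(-20, 6, 12)


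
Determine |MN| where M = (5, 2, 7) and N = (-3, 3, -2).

d = √[(x₂-x₁)² + (y₂-y₁)² + (z₂-z₁)²]
  = √[(-8)² + 1² + (-9)²]
  = √[64 + 1 + 81]
  = √146
  ≈ 12.08

12.08


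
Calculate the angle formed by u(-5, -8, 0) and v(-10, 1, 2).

u·v = (-5)·(-10) + (-8)·1 + 0·2 = 50 - 8 + 0 = 42
|u| = √((-5)² + (-8)² + 0²) = √89 ≈ 9.434
|v| = √((-10)² + 1² + 2²) = √105 ≈ 10.25
cos θ = (u·v)/(|u||v|) = 42/(9.434·10.25) ≈ 0.4345
θ = arccos(0.4345) ≈ 64.25°

64.25°


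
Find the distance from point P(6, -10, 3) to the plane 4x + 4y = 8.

distance = |a·x₀ + b·y₀ + c·z₀ - d| / √(a² + b² + c²)
  = |4·6 + 4·(-10) + 0·3 - 8| / √(4² + 4² + 0²)
  = |24 - 40 + 0 - 8| / √(16 + 16 + 0)
  = |-24| / √32
  = 24 / 5.657
  ≈ 4.243

4.243


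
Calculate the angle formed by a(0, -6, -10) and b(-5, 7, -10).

a·b = 0·(-5) + (-6)·7 + (-10)·(-10) = 0 - 42 + 100 = 58
|a| = √(0² + (-6)² + (-10)²) = √136 ≈ 11.66
|b| = √((-5)² + 7² + (-10)²) = √174 ≈ 13.19
cos θ = (a·b)/(|a||b|) = 58/(11.66·13.19) ≈ 0.377
θ = arccos(0.377) ≈ 67.85°

67.85°


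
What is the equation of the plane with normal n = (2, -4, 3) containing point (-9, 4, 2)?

The plane through P with normal n = (a, b, c) satisfies n·(r - P) = 0,
i.e. ax + by + cz = a·x₀ + b·y₀ + c·z₀.
d = 2·(-9) + (-4)·4 + 3·2
  = -18 - 16 + 6
  = -28
Equation: 2x - 4y + 3z = -28

2x - 4y + 3z = -28


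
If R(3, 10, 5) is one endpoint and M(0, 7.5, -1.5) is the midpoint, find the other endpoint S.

S = 2M - R
  = (2·0 - 3, 2·7.5 - 10, 2·(-1.5) - 5)
  = (0 - 3, 15 - 10, -3 - 5)
  = (-3, 5, -8)

(-3, 5, -8)


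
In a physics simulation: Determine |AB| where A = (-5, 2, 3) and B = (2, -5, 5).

d = √[(x₂-x₁)² + (y₂-y₁)² + (z₂-z₁)²]
  = √[7² + (-7)² + 2²]
  = √[49 + 49 + 4]
  = √102
  ≈ 10.1

10.1


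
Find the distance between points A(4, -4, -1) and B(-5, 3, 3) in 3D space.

d = √[(x₂-x₁)² + (y₂-y₁)² + (z₂-z₁)²]
  = √[(-9)² + 7² + 4²]
  = √[81 + 49 + 16]
  = √146
  ≈ 12.08

12.08


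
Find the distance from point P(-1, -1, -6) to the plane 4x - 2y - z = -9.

distance = |a·x₀ + b·y₀ + c·z₀ - d| / √(a² + b² + c²)
  = |4·(-1) + (-2)·(-1) + (-1)·(-6) - (-9)| / √(4² + (-2)² + (-1)²)
  = |-4 + 2 + 6 + 9| / √(16 + 4 + 1)
  = |13| / √21
  = 13 / 4.583
  ≈ 2.837

2.837


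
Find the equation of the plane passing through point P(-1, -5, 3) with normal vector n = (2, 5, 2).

The plane through P with normal n = (a, b, c) satisfies n·(r - P) = 0,
i.e. ax + by + cz = a·x₀ + b·y₀ + c·z₀.
d = 2·(-1) + 5·(-5) + 2·3
  = -2 - 25 + 6
  = -21
Equation: 2x + 5y + 2z = -21

2x + 5y + 2z = -21


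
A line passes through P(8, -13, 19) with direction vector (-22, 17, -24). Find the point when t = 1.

P(t) = P + t·d
  = (8 + (-22)·1, -13 + 17·1, 19 + (-24)·1)
  = (8 - 22, -13 + 17, 19 - 24)
  = (-14, 4, -5)

(-14, 4, -5)


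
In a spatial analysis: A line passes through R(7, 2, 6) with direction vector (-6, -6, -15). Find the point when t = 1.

P(t) = R + t·d
  = (7 + (-6)·1, 2 + (-6)·1, 6 + (-15)·1)
  = (7 - 6, 2 - 6, 6 - 15)
  = (1, -4, -9)

(1, -4, -9)


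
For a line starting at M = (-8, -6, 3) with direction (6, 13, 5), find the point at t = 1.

P(t) = M + t·d
  = (-8 + 6·1, -6 + 13·1, 3 + 5·1)
  = (-8 + 6, -6 + 13, 3 + 5)
  = (-2, 7, 8)

(-2, 7, 8)


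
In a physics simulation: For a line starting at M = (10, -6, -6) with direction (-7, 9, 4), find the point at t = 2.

P(t) = M + t·d
  = (10 + (-7)·2, -6 + 9·2, -6 + 4·2)
  = (10 - 14, -6 + 18, -6 + 8)
  = (-4, 12, 2)

(-4, 12, 2)


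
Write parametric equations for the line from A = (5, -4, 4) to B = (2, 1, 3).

Direction vector d = B - A = (2 - 5, 1 + 4, 3 - 4) = (-3, 5, -1)
Parametric form r = A + t·d:
x = 5 - 3t, y = -4 + 5t, z = 4 - t

x = 5 - 3t, y = -4 + 5t, z = 4 - t
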